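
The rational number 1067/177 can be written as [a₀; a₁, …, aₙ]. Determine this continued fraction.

Apply division with remainder until the remainder is 0:
⌊1067/177⌋ = 6, remainder 5
⌊177/5⌋ = 35, remainder 2
⌊5/2⌋ = 2, remainder 1
⌊2/1⌋ = 2, remainder 0

[6; 35, 2, 2]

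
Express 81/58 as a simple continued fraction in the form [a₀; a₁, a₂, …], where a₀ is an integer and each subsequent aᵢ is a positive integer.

[1; 2, 1, 1, 11]

Repeatedly divide and take the remainder:
81 = 1·58 + 23, so a_0 = 1
58 = 2·23 + 12, so a_1 = 2
23 = 1·12 + 11, so a_2 = 1
12 = 1·11 + 1, so a_3 = 1
11 = 11·1 + 0, so a_4 = 11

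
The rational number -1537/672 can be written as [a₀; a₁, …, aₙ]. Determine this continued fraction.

-1537 ÷ 672 → quotient -3, remainder 479
672 ÷ 479 → quotient 1, remainder 193
479 ÷ 193 → quotient 2, remainder 93
193 ÷ 93 → quotient 2, remainder 7
93 ÷ 7 → quotient 13, remainder 2
7 ÷ 2 → quotient 3, remainder 1
2 ÷ 1 → quotient 2, remainder 0

[-3; 1, 2, 2, 13, 3, 2]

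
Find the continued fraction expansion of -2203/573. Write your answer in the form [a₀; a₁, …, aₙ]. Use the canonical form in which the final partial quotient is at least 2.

[-4; 6, 2, 3, 1, 1, 5]

-2203 = -4·573 + 89, so a_0 = -4
573 = 6·89 + 39, so a_1 = 6
89 = 2·39 + 11, so a_2 = 2
39 = 3·11 + 6, so a_3 = 3
11 = 1·6 + 5, so a_4 = 1
6 = 1·5 + 1, so a_5 = 1
5 = 5·1 + 0, so a_6 = 5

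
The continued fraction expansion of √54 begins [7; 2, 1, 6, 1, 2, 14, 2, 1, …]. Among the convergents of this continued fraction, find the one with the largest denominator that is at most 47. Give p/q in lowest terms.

a_0 = 7: 7/1  (≤ bound)
a_1 = 2: 15/2  (≤ bound)
a_2 = 1: 22/3  (≤ bound)
a_3 = 6: 147/20  (≤ bound)
a_4 = 1: 169/23  (≤ bound)
a_5 = 2: 485/66  (> 47, stop)

169/23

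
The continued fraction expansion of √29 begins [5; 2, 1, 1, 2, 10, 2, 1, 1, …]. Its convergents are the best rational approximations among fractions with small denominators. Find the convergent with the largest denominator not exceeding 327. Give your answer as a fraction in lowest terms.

a_0 = 5: 5/1  (≤ bound)
a_1 = 2: 11/2  (≤ bound)
a_2 = 1: 16/3  (≤ bound)
a_3 = 1: 27/5  (≤ bound)
a_4 = 2: 70/13  (≤ bound)
a_5 = 10: 727/135  (≤ bound)
a_6 = 2: 1524/283  (≤ bound)
a_7 = 1: 2251/418  (> 327, stop)

1524/283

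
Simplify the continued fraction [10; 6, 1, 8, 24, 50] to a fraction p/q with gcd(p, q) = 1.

758979/74812

Start with 50.
24 + 1/(50/1) = 24 + 1/50 = 1201/50
8 + 1/(1201/50) = 8 + 50/1201 = 9658/1201
1 + 1/(9658/1201) = 1 + 1201/9658 = 10859/9658
6 + 1/(10859/9658) = 6 + 9658/10859 = 74812/10859
10 + 1/(74812/10859) = 10 + 10859/74812 = 758979/74812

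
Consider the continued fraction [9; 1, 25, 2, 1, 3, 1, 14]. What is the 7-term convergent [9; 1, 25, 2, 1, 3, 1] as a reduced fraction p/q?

3676/369

Use the convergent recurrence hₖ = aₖ·hₖ₋₁ + hₖ₋₂ (and likewise for the denominators kₖ):
a_0 = 9: 9/1
a_1 = 1: 10/1
a_2 = 25: 259/26
a_3 = 2: 528/53
a_4 = 1: 787/79
a_5 = 3: 2889/290
a_6 = 1: 3676/369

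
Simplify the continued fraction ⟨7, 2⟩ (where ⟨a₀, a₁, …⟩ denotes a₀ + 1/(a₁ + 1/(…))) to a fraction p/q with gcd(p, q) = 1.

15/2

Build up convergents one term at a time:
a_0 = 7: 7/1
a_1 = 2: 15/2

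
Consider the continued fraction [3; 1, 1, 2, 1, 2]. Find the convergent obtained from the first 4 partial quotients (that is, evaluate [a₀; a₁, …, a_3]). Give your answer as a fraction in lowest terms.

Start with 2.
1 + 1/(2/1) = 1 + 1/2 = 3/2
1 + 1/(3/2) = 1 + 2/3 = 5/3
3 + 1/(5/3) = 3 + 3/5 = 18/5

18/5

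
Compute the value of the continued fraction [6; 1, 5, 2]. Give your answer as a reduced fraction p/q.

89/13

Compute successive convergents:
a_0 = 6: 6/1
a_1 = 1: 7/1
a_2 = 5: 41/6
a_3 = 2: 89/13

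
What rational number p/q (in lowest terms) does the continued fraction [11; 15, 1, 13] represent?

Compute successive convergents:
a_0 = 11: 11/1
a_1 = 15: 166/15
a_2 = 1: 177/16
a_3 = 13: 2467/223

2467/223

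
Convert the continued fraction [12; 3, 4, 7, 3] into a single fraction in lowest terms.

Compute successive convergents:
a_0 = 12: 12/1
a_1 = 3: 37/3
a_2 = 4: 160/13
a_3 = 7: 1157/94
a_4 = 3: 3631/295

3631/295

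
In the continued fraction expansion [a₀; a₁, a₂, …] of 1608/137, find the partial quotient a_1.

1608 = 11·137 + 101, so a_0 = 11
137 = 1·101 + 36, so a_1 = 1

1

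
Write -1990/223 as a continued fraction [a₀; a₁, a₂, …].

[-9; 13, 8, 2]

-1990 = -9·223 + 17, so a_0 = -9
223 = 13·17 + 2, so a_1 = 13
17 = 8·2 + 1, so a_2 = 8
2 = 2·1 + 0, so a_3 = 2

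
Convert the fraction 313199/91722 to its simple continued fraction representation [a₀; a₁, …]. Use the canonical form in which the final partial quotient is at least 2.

Repeatedly divide and take the remainder:
313199 = 3·91722 + 38033, so a_0 = 3
91722 = 2·38033 + 15656, so a_1 = 2
38033 = 2·15656 + 6721, so a_2 = 2
15656 = 2·6721 + 2214, so a_3 = 2
6721 = 3·2214 + 79, so a_4 = 3
2214 = 28·79 + 2, so a_5 = 28
79 = 39·2 + 1, so a_6 = 39
2 = 2·1 + 0, so a_7 = 2

[3; 2, 2, 2, 3, 28, 39, 2]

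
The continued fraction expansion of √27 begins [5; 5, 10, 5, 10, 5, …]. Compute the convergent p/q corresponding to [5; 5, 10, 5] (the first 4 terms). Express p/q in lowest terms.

1351/260

Start with 5.
10 + 1/(5/1) = 10 + 1/5 = 51/5
5 + 1/(51/5) = 5 + 5/51 = 260/51
5 + 1/(260/51) = 5 + 51/260 = 1351/260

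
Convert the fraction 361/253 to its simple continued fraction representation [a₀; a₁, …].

Apply division with remainder until the remainder is 0:
361 = 1·253 + 108, so a_0 = 1
253 = 2·108 + 37, so a_1 = 2
108 = 2·37 + 34, so a_2 = 2
37 = 1·34 + 3, so a_3 = 1
34 = 11·3 + 1, so a_4 = 11
3 = 3·1 + 0, so a_5 = 3

[1; 2, 2, 1, 11, 3]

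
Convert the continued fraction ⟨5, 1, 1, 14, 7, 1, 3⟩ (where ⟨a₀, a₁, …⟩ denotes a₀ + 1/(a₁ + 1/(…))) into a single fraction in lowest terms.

5004/907

Compute successive convergents:
a_0 = 5: 5/1
a_1 = 1: 6/1
a_2 = 1: 11/2
a_3 = 14: 160/29
a_4 = 7: 1131/205
a_5 = 1: 1291/234
a_6 = 3: 5004/907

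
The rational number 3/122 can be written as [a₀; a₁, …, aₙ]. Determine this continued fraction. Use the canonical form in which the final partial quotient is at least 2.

[0; 40, 1, 2]

3 = 0·122 + 3, so a_0 = 0
122 = 40·3 + 2, so a_1 = 40
3 = 1·2 + 1, so a_2 = 1
2 = 2·1 + 0, so a_3 = 2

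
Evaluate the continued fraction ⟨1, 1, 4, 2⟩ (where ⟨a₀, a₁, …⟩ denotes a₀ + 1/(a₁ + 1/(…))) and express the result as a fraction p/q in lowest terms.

Start with 2.
4 + 1/(2/1) = 4 + 1/2 = 9/2
1 + 1/(9/2) = 1 + 2/9 = 11/9
1 + 1/(11/9) = 1 + 9/11 = 20/11

20/11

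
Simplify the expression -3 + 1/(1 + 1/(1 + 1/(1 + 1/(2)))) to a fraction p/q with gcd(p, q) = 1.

a_0 = -3: -3/1
a_1 = 1: -2/1
a_2 = 1: -5/2
a_3 = 1: -7/3
a_4 = 2: -19/8

-19/8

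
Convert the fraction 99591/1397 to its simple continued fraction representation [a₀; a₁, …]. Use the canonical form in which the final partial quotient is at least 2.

99591 = 71·1397 + 404, so a_0 = 71
1397 = 3·404 + 185, so a_1 = 3
404 = 2·185 + 34, so a_2 = 2
185 = 5·34 + 15, so a_3 = 5
34 = 2·15 + 4, so a_4 = 2
15 = 3·4 + 3, so a_5 = 3
4 = 1·3 + 1, so a_6 = 1
3 = 3·1 + 0, so a_7 = 3

[71; 3, 2, 5, 2, 3, 1, 3]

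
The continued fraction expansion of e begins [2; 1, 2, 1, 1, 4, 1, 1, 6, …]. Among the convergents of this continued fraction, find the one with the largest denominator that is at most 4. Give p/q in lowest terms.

11/4

a_0 = 2: 2/1  (≤ bound)
a_1 = 1: 3/1  (≤ bound)
a_2 = 2: 8/3  (≤ bound)
a_3 = 1: 11/4  (≤ bound)
a_4 = 1: 19/7  (> 4, stop)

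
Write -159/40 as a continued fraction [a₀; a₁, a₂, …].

Apply division with remainder until the remainder is 0:
⌊-159/40⌋ = -4, remainder 1
⌊40/1⌋ = 40, remainder 0

[-4; 40]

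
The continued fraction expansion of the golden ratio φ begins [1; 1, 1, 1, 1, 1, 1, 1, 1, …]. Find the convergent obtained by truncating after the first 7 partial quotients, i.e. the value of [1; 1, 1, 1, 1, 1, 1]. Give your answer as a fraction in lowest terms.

21/13

a_0 = 1: 1/1
a_1 = 1: 2/1
a_2 = 1: 3/2
a_3 = 1: 5/3
a_4 = 1: 8/5
a_5 = 1: 13/8
a_6 = 1: 21/13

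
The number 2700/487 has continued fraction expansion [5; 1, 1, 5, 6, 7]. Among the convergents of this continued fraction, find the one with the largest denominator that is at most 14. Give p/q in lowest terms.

List convergents until the denominator exceeds the bound:
a_0 = 5: 5/1  (≤ bound)
a_1 = 1: 6/1  (≤ bound)
a_2 = 1: 11/2  (≤ bound)
a_3 = 5: 61/11  (≤ bound)
a_4 = 6: 377/68  (> 14, stop)

61/11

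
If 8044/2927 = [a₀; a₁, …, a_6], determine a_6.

2

Run the Euclidean algorithm, recording each quotient:
8044 = 2·2927 + 2190, so a_0 = 2
2927 = 1·2190 + 737, so a_1 = 1
2190 = 2·737 + 716, so a_2 = 2
737 = 1·716 + 21, so a_3 = 1
716 = 34·21 + 2, so a_4 = 34
21 = 10·2 + 1, so a_5 = 10
2 = 2·1 + 0, so a_6 = 2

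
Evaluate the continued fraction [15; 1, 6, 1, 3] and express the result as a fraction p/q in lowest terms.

Collapse the nested fraction from the inside out:
Start with 3.
1 + 1/(3/1) = 1 + 1/3 = 4/3
6 + 1/(4/3) = 6 + 3/4 = 27/4
1 + 1/(27/4) = 1 + 4/27 = 31/27
15 + 1/(31/27) = 15 + 27/31 = 492/31

492/31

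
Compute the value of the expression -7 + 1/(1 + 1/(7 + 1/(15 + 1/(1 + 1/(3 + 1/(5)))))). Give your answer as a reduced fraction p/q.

-16345/2669

Start with 5.
3 + 1/(5/1) = 3 + 1/5 = 16/5
1 + 1/(16/5) = 1 + 5/16 = 21/16
15 + 1/(21/16) = 15 + 16/21 = 331/21
7 + 1/(331/21) = 7 + 21/331 = 2338/331
1 + 1/(2338/331) = 1 + 331/2338 = 2669/2338
-7 + 1/(2669/2338) = -7 + 2338/2669 = -16345/2669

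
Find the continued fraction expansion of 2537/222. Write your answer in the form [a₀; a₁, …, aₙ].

[11; 2, 2, 1, 31]

2537 ÷ 222 → quotient 11, remainder 95
222 ÷ 95 → quotient 2, remainder 32
95 ÷ 32 → quotient 2, remainder 31
32 ÷ 31 → quotient 1, remainder 1
31 ÷ 1 → quotient 31, remainder 0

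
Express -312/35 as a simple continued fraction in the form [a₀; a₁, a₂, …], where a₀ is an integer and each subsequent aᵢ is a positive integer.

Run the Euclidean algorithm, recording each quotient:
-312 ÷ 35 → quotient -9, remainder 3
35 ÷ 3 → quotient 11, remainder 2
3 ÷ 2 → quotient 1, remainder 1
2 ÷ 1 → quotient 2, remainder 0

[-9; 11, 1, 2]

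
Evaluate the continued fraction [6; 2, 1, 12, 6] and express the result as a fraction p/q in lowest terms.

1465/231

Start with 6.
12 + 1/(6/1) = 12 + 1/6 = 73/6
1 + 1/(73/6) = 1 + 6/73 = 79/73
2 + 1/(79/73) = 2 + 73/79 = 231/79
6 + 1/(231/79) = 6 + 79/231 = 1465/231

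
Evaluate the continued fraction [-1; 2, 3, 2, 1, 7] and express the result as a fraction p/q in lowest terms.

-100/177

a_0 = -1: -1/1
a_1 = 2: -1/2
a_2 = 3: -4/7
a_3 = 2: -9/16
a_4 = 1: -13/23
a_5 = 7: -100/177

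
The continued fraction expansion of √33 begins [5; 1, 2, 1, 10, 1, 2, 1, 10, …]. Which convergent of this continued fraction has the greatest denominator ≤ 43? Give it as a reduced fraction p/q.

247/43

a_0 = 5: 5/1  (≤ bound)
a_1 = 1: 6/1  (≤ bound)
a_2 = 2: 17/3  (≤ bound)
a_3 = 1: 23/4  (≤ bound)
a_4 = 10: 247/43  (≤ bound)
a_5 = 1: 270/47  (> 43, stop)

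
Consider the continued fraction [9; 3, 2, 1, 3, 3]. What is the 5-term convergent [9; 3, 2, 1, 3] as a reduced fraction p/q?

Start with 3.
1 + 1/(3/1) = 1 + 1/3 = 4/3
2 + 1/(4/3) = 2 + 3/4 = 11/4
3 + 1/(11/4) = 3 + 4/11 = 37/11
9 + 1/(37/11) = 9 + 11/37 = 344/37

344/37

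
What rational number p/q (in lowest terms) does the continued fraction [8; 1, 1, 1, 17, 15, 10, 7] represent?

493894/57029

Compute successive convergents:
a_0 = 8: 8/1
a_1 = 1: 9/1
a_2 = 1: 17/2
a_3 = 1: 26/3
a_4 = 17: 459/53
a_5 = 15: 6911/798
a_6 = 10: 69569/8033
a_7 = 7: 493894/57029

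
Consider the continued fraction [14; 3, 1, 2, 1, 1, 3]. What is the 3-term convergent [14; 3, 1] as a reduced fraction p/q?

57/4

Start with 1.
3 + 1/(1/1) = 3 + 1/1 = 4/1
14 + 1/(4/1) = 14 + 1/4 = 57/4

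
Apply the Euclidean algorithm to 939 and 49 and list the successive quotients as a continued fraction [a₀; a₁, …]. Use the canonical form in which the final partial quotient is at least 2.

Apply division with remainder until the remainder is 0:
939 = 19·49 + 8, so a_0 = 19
49 = 6·8 + 1, so a_1 = 6
8 = 8·1 + 0, so a_2 = 8

[19; 6, 8]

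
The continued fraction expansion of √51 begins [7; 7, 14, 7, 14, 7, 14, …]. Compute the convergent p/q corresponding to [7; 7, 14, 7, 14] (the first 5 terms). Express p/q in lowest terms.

70693/9899

Start with 14.
7 + 1/(14/1) = 7 + 1/14 = 99/14
14 + 1/(99/14) = 14 + 14/99 = 1400/99
7 + 1/(1400/99) = 7 + 99/1400 = 9899/1400
7 + 1/(9899/1400) = 7 + 1400/9899 = 70693/9899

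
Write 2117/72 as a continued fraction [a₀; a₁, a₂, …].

2117 ÷ 72 → quotient 29, remainder 29
72 ÷ 29 → quotient 2, remainder 14
29 ÷ 14 → quotient 2, remainder 1
14 ÷ 1 → quotient 14, remainder 0

[29; 2, 2, 14]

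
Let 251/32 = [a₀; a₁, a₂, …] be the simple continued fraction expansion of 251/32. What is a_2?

⌊251/32⌋ = 7, remainder 27
⌊32/27⌋ = 1, remainder 5
⌊27/5⌋ = 5, remainder 2

5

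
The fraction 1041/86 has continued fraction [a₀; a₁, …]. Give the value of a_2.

1

Run the Euclidean algorithm, recording each quotient:
1041 = 12·86 + 9, so a_0 = 12
86 = 9·9 + 5, so a_1 = 9
9 = 1·5 + 4, so a_2 = 1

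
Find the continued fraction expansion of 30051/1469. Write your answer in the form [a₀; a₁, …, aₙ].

[20; 2, 5, 3, 1, 1, 8, 2]

Apply division with remainder until the remainder is 0:
⌊30051/1469⌋ = 20, remainder 671
⌊1469/671⌋ = 2, remainder 127
⌊671/127⌋ = 5, remainder 36
⌊127/36⌋ = 3, remainder 19
⌊36/19⌋ = 1, remainder 17
⌊19/17⌋ = 1, remainder 2
⌊17/2⌋ = 8, remainder 1
⌊2/1⌋ = 2, remainder 0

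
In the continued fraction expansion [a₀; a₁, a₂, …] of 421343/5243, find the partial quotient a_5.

Apply division with remainder until the remainder is 0:
421343 ÷ 5243 → quotient 80, remainder 1903
5243 ÷ 1903 → quotient 2, remainder 1437
1903 ÷ 1437 → quotient 1, remainder 466
1437 ÷ 466 → quotient 3, remainder 39
466 ÷ 39 → quotient 11, remainder 37
39 ÷ 37 → quotient 1, remainder 2

1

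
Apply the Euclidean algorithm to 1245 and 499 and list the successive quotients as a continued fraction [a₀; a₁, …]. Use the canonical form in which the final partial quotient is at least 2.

[2; 2, 49, 2, 2]

Repeatedly divide and take the remainder:
1245 = 2·499 + 247, so a_0 = 2
499 = 2·247 + 5, so a_1 = 2
247 = 49·5 + 2, so a_2 = 49
5 = 2·2 + 1, so a_3 = 2
2 = 2·1 + 0, so a_4 = 2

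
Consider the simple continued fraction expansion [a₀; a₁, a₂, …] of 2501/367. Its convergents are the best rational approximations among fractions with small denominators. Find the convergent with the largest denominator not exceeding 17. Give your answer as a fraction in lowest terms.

109/16

a_0 = 6: 6/1  (≤ bound)
a_1 = 1: 7/1  (≤ bound)
a_2 = 4: 34/5  (≤ bound)
a_3 = 2: 75/11  (≤ bound)
a_4 = 1: 109/16  (≤ bound)
a_5 = 1: 184/27  (> 17, stop)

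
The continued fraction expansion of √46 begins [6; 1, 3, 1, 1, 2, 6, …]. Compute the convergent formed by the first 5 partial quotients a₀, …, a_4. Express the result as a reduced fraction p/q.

61/9

a_0 = 6: 6/1
a_1 = 1: 7/1
a_2 = 3: 27/4
a_3 = 1: 34/5
a_4 = 1: 61/9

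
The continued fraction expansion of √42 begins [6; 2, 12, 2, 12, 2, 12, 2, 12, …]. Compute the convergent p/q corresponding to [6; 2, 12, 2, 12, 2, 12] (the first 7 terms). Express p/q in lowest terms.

109194/16849

a_0 = 6: 6/1
a_1 = 2: 13/2
a_2 = 12: 162/25
a_3 = 2: 337/52
a_4 = 12: 4206/649
a_5 = 2: 8749/1350
a_6 = 12: 109194/16849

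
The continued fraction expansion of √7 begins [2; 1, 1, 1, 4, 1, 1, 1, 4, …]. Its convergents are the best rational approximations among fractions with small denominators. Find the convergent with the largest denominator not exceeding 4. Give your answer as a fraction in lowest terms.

List convergents until the denominator exceeds the bound:
a_0 = 2: 2/1  (≤ bound)
a_1 = 1: 3/1  (≤ bound)
a_2 = 1: 5/2  (≤ bound)
a_3 = 1: 8/3  (≤ bound)
a_4 = 4: 37/14  (> 4, stop)

8/3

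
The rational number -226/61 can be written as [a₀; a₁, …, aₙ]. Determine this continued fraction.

Run the Euclidean algorithm, recording each quotient:
-226 ÷ 61 → quotient -4, remainder 18
61 ÷ 18 → quotient 3, remainder 7
18 ÷ 7 → quotient 2, remainder 4
7 ÷ 4 → quotient 1, remainder 3
4 ÷ 3 → quotient 1, remainder 1
3 ÷ 1 → quotient 3, remainder 0

[-4; 3, 2, 1, 1, 3]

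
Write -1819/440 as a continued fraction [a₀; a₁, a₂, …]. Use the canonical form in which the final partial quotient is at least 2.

-1819 = -5·440 + 381, so a_0 = -5
440 = 1·381 + 59, so a_1 = 1
381 = 6·59 + 27, so a_2 = 6
59 = 2·27 + 5, so a_3 = 2
27 = 5·5 + 2, so a_4 = 5
5 = 2·2 + 1, so a_5 = 2
2 = 2·1 + 0, so a_6 = 2

[-5; 1, 6, 2, 5, 2, 2]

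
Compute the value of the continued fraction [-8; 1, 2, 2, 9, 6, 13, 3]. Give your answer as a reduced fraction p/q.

-118923/16318

Start with 3.
13 + 1/(3/1) = 13 + 1/3 = 40/3
6 + 1/(40/3) = 6 + 3/40 = 243/40
9 + 1/(243/40) = 9 + 40/243 = 2227/243
2 + 1/(2227/243) = 2 + 243/2227 = 4697/2227
2 + 1/(4697/2227) = 2 + 2227/4697 = 11621/4697
1 + 1/(11621/4697) = 1 + 4697/11621 = 16318/11621
-8 + 1/(16318/11621) = -8 + 11621/16318 = -118923/16318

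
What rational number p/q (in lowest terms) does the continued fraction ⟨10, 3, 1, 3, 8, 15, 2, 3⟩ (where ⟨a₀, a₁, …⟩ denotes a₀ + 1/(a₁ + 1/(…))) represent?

Work from the innermost term outward:
Start with 3.
2 + 1/(3/1) = 2 + 1/3 = 7/3
15 + 1/(7/3) = 15 + 3/7 = 108/7
8 + 1/(108/7) = 8 + 7/108 = 871/108
3 + 1/(871/108) = 3 + 108/871 = 2721/871
1 + 1/(2721/871) = 1 + 871/2721 = 3592/2721
3 + 1/(3592/2721) = 3 + 2721/3592 = 13497/3592
10 + 1/(13497/3592) = 10 + 3592/13497 = 138562/13497

138562/13497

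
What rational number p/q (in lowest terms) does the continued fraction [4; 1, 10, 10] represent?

545/111

Start with 10.
10 + 1/(10/1) = 10 + 1/10 = 101/10
1 + 1/(101/10) = 1 + 10/101 = 111/101
4 + 1/(111/101) = 4 + 101/111 = 545/111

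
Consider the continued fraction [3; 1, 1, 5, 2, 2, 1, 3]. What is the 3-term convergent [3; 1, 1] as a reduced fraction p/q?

7/2

a_0 = 3: 3/1
a_1 = 1: 4/1
a_2 = 1: 7/2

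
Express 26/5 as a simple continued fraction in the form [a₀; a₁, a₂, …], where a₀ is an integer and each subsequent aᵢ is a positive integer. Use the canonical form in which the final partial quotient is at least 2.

⌊26/5⌋ = 5, remainder 1
⌊5/1⌋ = 5, remainder 0

[5; 5]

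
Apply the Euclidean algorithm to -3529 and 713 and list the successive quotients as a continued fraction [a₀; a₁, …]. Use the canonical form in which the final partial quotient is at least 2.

-3529 ÷ 713 → quotient -5, remainder 36
713 ÷ 36 → quotient 19, remainder 29
36 ÷ 29 → quotient 1, remainder 7
29 ÷ 7 → quotient 4, remainder 1
7 ÷ 1 → quotient 7, remainder 0

[-5; 19, 1, 4, 7]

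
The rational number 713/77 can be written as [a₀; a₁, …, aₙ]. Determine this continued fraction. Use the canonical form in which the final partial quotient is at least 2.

[9; 3, 1, 5, 1, 2]

Run the Euclidean algorithm, recording each quotient:
713 ÷ 77 → quotient 9, remainder 20
77 ÷ 20 → quotient 3, remainder 17
20 ÷ 17 → quotient 1, remainder 3
17 ÷ 3 → quotient 5, remainder 2
3 ÷ 2 → quotient 1, remainder 1
2 ÷ 1 → quotient 2, remainder 0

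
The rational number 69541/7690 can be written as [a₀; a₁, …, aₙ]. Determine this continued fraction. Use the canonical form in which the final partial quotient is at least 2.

[9; 23, 4, 3, 2, 1, 7]

Repeatedly divide and take the remainder:
69541 = 9·7690 + 331, so a_0 = 9
7690 = 23·331 + 77, so a_1 = 23
331 = 4·77 + 23, so a_2 = 4
77 = 3·23 + 8, so a_3 = 3
23 = 2·8 + 7, so a_4 = 2
8 = 1·7 + 1, so a_5 = 1
7 = 7·1 + 0, so a_6 = 7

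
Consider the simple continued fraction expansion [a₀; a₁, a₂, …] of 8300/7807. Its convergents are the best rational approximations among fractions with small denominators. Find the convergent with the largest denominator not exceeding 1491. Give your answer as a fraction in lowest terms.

a_0 = 1: 1/1  (≤ bound)
a_1 = 15: 16/15  (≤ bound)
a_2 = 1: 17/16  (≤ bound)
a_3 = 5: 101/95  (≤ bound)
a_4 = 11: 1128/1061  (≤ bound)
a_5 = 1: 1229/1156  (≤ bound)
a_6 = 1: 2357/2217  (> 1491, stop)

1229/1156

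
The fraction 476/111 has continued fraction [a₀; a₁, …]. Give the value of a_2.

2

Run the Euclidean algorithm, recording each quotient:
476 = 4·111 + 32, so a_0 = 4
111 = 3·32 + 15, so a_1 = 3
32 = 2·15 + 2, so a_2 = 2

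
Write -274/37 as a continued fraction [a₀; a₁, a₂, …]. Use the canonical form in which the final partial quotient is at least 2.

-274 = -8·37 + 22, so a_0 = -8
37 = 1·22 + 15, so a_1 = 1
22 = 1·15 + 7, so a_2 = 1
15 = 2·7 + 1, so a_3 = 2
7 = 7·1 + 0, so a_4 = 7

[-8; 1, 1, 2, 7]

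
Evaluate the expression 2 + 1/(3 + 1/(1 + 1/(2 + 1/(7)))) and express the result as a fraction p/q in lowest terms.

184/81

Starting at the tail and folding back:
Start with 7.
2 + 1/(7/1) = 2 + 1/7 = 15/7
1 + 1/(15/7) = 1 + 7/15 = 22/15
3 + 1/(22/15) = 3 + 15/22 = 81/22
2 + 1/(81/22) = 2 + 22/81 = 184/81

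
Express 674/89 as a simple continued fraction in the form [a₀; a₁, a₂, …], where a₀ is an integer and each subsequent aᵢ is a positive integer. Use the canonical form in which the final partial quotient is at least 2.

674 = 7·89 + 51, so a_0 = 7
89 = 1·51 + 38, so a_1 = 1
51 = 1·38 + 13, so a_2 = 1
38 = 2·13 + 12, so a_3 = 2
13 = 1·12 + 1, so a_4 = 1
12 = 12·1 + 0, so a_5 = 12

[7; 1, 1, 2, 1, 12]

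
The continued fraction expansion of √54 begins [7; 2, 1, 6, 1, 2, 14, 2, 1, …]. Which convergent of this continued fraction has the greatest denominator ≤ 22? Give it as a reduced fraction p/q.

a_0 = 7: 7/1  (≤ bound)
a_1 = 2: 15/2  (≤ bound)
a_2 = 1: 22/3  (≤ bound)
a_3 = 6: 147/20  (≤ bound)
a_4 = 1: 169/23  (> 22, stop)

147/20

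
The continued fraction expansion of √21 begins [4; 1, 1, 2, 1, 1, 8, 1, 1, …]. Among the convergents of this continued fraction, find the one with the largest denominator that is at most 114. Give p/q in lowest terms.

472/103

List convergents until the denominator exceeds the bound:
a_0 = 4: 4/1  (≤ bound)
a_1 = 1: 5/1  (≤ bound)
a_2 = 1: 9/2  (≤ bound)
a_3 = 2: 23/5  (≤ bound)
a_4 = 1: 32/7  (≤ bound)
a_5 = 1: 55/12  (≤ bound)
a_6 = 8: 472/103  (≤ bound)
a_7 = 1: 527/115  (> 114, stop)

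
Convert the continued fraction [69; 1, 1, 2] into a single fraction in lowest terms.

348/5

a_0 = 69: 69/1
a_1 = 1: 70/1
a_2 = 1: 139/2
a_3 = 2: 348/5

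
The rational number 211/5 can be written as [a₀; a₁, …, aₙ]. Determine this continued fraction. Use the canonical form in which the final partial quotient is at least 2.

[42; 5]

Apply division with remainder until the remainder is 0:
⌊211/5⌋ = 42, remainder 1
⌊5/1⌋ = 5, remainder 0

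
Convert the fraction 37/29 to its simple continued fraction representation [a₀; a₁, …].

[1; 3, 1, 1, 1, 2]

⌊37/29⌋ = 1, remainder 8
⌊29/8⌋ = 3, remainder 5
⌊8/5⌋ = 1, remainder 3
⌊5/3⌋ = 1, remainder 2
⌊3/2⌋ = 1, remainder 1
⌊2/1⌋ = 2, remainder 0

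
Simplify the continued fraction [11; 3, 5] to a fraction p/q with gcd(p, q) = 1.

a_0 = 11: 11/1
a_1 = 3: 34/3
a_2 = 5: 181/16

181/16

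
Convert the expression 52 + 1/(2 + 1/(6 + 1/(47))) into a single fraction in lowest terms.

a_0 = 52: 52/1
a_1 = 2: 105/2
a_2 = 6: 682/13
a_3 = 47: 32159/613

32159/613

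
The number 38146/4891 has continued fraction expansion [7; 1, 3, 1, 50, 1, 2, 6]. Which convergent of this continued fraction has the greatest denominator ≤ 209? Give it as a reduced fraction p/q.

39/5

a_0 = 7: 7/1  (≤ bound)
a_1 = 1: 8/1  (≤ bound)
a_2 = 3: 31/4  (≤ bound)
a_3 = 1: 39/5  (≤ bound)
a_4 = 50: 1981/254  (> 209, stop)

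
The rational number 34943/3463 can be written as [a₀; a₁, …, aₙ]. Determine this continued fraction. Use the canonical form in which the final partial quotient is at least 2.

[10; 11, 15, 1, 1, 1, 6]

34943 ÷ 3463 → quotient 10, remainder 313
3463 ÷ 313 → quotient 11, remainder 20
313 ÷ 20 → quotient 15, remainder 13
20 ÷ 13 → quotient 1, remainder 7
13 ÷ 7 → quotient 1, remainder 6
7 ÷ 6 → quotient 1, remainder 1
6 ÷ 1 → quotient 6, remainder 0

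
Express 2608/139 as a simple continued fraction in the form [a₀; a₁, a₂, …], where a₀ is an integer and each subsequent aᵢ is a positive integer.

[18; 1, 3, 4, 1, 2, 2]

2608 = 18·139 + 106, so a_0 = 18
139 = 1·106 + 33, so a_1 = 1
106 = 3·33 + 7, so a_2 = 3
33 = 4·7 + 5, so a_3 = 4
7 = 1·5 + 2, so a_4 = 1
5 = 2·2 + 1, so a_5 = 2
2 = 2·1 + 0, so a_6 = 2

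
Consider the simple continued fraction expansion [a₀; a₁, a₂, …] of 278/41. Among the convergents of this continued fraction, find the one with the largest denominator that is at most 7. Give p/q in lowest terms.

34/5

List convergents until the denominator exceeds the bound:
a_0 = 6: 6/1  (≤ bound)
a_1 = 1: 7/1  (≤ bound)
a_2 = 3: 27/4  (≤ bound)
a_3 = 1: 34/5  (≤ bound)
a_4 = 1: 61/9  (> 7, stop)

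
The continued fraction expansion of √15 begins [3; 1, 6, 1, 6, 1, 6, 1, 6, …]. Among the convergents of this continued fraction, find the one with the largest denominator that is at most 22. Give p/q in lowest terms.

31/8

a_0 = 3: 3/1  (≤ bound)
a_1 = 1: 4/1  (≤ bound)
a_2 = 6: 27/7  (≤ bound)
a_3 = 1: 31/8  (≤ bound)
a_4 = 6: 213/55  (> 22, stop)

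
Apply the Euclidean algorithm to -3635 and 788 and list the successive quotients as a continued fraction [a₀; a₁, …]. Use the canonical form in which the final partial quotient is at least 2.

-3635 = -5·788 + 305, so a_0 = -5
788 = 2·305 + 178, so a_1 = 2
305 = 1·178 + 127, so a_2 = 1
178 = 1·127 + 51, so a_3 = 1
127 = 2·51 + 25, so a_4 = 2
51 = 2·25 + 1, so a_5 = 2
25 = 25·1 + 0, so a_6 = 25

[-5; 2, 1, 1, 2, 2, 25]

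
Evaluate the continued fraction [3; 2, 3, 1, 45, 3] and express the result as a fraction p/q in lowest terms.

4288/1245

Use the convergent recurrence hₖ = aₖ·hₖ₋₁ + hₖ₋₂ (and likewise for the denominators kₖ):
a_0 = 3: 3/1
a_1 = 2: 7/2
a_2 = 3: 24/7
a_3 = 1: 31/9
a_4 = 45: 1419/412
a_5 = 3: 4288/1245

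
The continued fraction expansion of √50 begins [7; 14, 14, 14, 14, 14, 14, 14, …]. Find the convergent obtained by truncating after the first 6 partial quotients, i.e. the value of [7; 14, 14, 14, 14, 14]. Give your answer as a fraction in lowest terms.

3880899/548842

Compute successive convergents:
a_0 = 7: 7/1
a_1 = 14: 99/14
a_2 = 14: 1393/197
a_3 = 14: 19601/2772
a_4 = 14: 275807/39005
a_5 = 14: 3880899/548842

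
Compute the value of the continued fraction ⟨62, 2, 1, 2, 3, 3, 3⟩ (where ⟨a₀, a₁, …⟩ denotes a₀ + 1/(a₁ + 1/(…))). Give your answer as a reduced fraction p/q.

Work from the innermost term outward:
Start with 3.
3 + 1/(3/1) = 3 + 1/3 = 10/3
3 + 1/(10/3) = 3 + 3/10 = 33/10
2 + 1/(33/10) = 2 + 10/33 = 76/33
1 + 1/(76/33) = 1 + 33/76 = 109/76
2 + 1/(109/76) = 2 + 76/109 = 294/109
62 + 1/(294/109) = 62 + 109/294 = 18337/294

18337/294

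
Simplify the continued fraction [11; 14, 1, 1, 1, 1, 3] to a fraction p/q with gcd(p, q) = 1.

2911/263

Start with 3.
1 + 1/(3/1) = 1 + 1/3 = 4/3
1 + 1/(4/3) = 1 + 3/4 = 7/4
1 + 1/(7/4) = 1 + 4/7 = 11/7
1 + 1/(11/7) = 1 + 7/11 = 18/11
14 + 1/(18/11) = 14 + 11/18 = 263/18
11 + 1/(263/18) = 11 + 18/263 = 2911/263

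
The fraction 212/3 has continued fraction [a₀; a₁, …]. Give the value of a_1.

Apply division with remainder until the remainder is 0:
212 = 70·3 + 2, so a_0 = 70
3 = 1·2 + 1, so a_1 = 1

1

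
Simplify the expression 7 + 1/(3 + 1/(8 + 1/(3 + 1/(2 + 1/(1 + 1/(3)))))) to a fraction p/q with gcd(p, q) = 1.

Starting at the tail and folding back:
Start with 3.
1 + 1/(3/1) = 1 + 1/3 = 4/3
2 + 1/(4/3) = 2 + 3/4 = 11/4
3 + 1/(11/4) = 3 + 4/11 = 37/11
8 + 1/(37/11) = 8 + 11/37 = 307/37
3 + 1/(307/37) = 3 + 37/307 = 958/307
7 + 1/(958/307) = 7 + 307/958 = 7013/958

7013/958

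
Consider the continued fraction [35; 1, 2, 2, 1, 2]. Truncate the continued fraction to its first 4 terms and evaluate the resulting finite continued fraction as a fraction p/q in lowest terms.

250/7

Starting at the tail and folding back:
Start with 2.
2 + 1/(2/1) = 2 + 1/2 = 5/2
1 + 1/(5/2) = 1 + 2/5 = 7/5
35 + 1/(7/5) = 35 + 5/7 = 250/7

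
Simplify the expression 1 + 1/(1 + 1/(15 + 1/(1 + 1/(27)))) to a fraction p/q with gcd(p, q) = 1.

Start with 27.
1 + 1/(27/1) = 1 + 1/27 = 28/27
15 + 1/(28/27) = 15 + 27/28 = 447/28
1 + 1/(447/28) = 1 + 28/447 = 475/447
1 + 1/(475/447) = 1 + 447/475 = 922/475

922/475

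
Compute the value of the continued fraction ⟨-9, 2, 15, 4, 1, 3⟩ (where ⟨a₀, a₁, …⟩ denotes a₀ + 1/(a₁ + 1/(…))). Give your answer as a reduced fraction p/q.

-5084/597

a_0 = -9: -9/1
a_1 = 2: -17/2
a_2 = 15: -264/31
a_3 = 4: -1073/126
a_4 = 1: -1337/157
a_5 = 3: -5084/597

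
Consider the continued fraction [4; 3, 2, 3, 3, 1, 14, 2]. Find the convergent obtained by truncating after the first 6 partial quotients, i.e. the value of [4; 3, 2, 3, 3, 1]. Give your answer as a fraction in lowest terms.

442/103

Start with 1.
3 + 1/(1/1) = 3 + 1/1 = 4/1
3 + 1/(4/1) = 3 + 1/4 = 13/4
2 + 1/(13/4) = 2 + 4/13 = 30/13
3 + 1/(30/13) = 3 + 13/30 = 103/30
4 + 1/(103/30) = 4 + 30/103 = 442/103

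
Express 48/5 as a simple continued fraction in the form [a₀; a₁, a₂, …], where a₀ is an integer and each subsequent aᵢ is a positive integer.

Repeatedly divide and take the remainder:
48 ÷ 5 → quotient 9, remainder 3
5 ÷ 3 → quotient 1, remainder 2
3 ÷ 2 → quotient 1, remainder 1
2 ÷ 1 → quotient 2, remainder 0

[9; 1, 1, 2]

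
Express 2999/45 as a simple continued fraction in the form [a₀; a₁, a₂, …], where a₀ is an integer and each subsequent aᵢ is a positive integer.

⌊2999/45⌋ = 66, remainder 29
⌊45/29⌋ = 1, remainder 16
⌊29/16⌋ = 1, remainder 13
⌊16/13⌋ = 1, remainder 3
⌊13/3⌋ = 4, remainder 1
⌊3/1⌋ = 3, remainder 0

[66; 1, 1, 1, 4, 3]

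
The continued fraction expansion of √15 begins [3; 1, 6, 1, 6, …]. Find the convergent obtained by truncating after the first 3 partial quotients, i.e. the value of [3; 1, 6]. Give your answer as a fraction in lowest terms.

Build up convergents one term at a time:
a_0 = 3: 3/1
a_1 = 1: 4/1
a_2 = 6: 27/7

27/7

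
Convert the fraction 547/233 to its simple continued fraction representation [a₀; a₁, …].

⌊547/233⌋ = 2, remainder 81
⌊233/81⌋ = 2, remainder 71
⌊81/71⌋ = 1, remainder 10
⌊71/10⌋ = 7, remainder 1
⌊10/1⌋ = 10, remainder 0

[2; 2, 1, 7, 10]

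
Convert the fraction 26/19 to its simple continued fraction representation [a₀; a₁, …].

[1; 2, 1, 2, 2]

26 ÷ 19 → quotient 1, remainder 7
19 ÷ 7 → quotient 2, remainder 5
7 ÷ 5 → quotient 1, remainder 2
5 ÷ 2 → quotient 2, remainder 1
2 ÷ 1 → quotient 2, remainder 0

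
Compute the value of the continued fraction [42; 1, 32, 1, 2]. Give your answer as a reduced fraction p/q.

4340/101

Collapse the nested fraction from the inside out:
Start with 2.
1 + 1/(2/1) = 1 + 1/2 = 3/2
32 + 1/(3/2) = 32 + 2/3 = 98/3
1 + 1/(98/3) = 1 + 3/98 = 101/98
42 + 1/(101/98) = 42 + 98/101 = 4340/101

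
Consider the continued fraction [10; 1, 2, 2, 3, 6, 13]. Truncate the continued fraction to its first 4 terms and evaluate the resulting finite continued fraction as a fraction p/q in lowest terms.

75/7

a_0 = 10: 10/1
a_1 = 1: 11/1
a_2 = 2: 32/3
a_3 = 2: 75/7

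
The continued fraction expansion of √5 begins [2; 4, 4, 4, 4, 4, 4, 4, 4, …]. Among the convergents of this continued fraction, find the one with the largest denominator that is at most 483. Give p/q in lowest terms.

682/305

a_0 = 2: 2/1  (≤ bound)
a_1 = 4: 9/4  (≤ bound)
a_2 = 4: 38/17  (≤ bound)
a_3 = 4: 161/72  (≤ bound)
a_4 = 4: 682/305  (≤ bound)
a_5 = 4: 2889/1292  (> 483, stop)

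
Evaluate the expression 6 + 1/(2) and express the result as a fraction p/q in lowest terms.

Start with 2.
6 + 1/(2/1) = 6 + 1/2 = 13/2

13/2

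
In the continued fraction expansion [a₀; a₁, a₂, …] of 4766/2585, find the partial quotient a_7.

3

Run the Euclidean algorithm, recording each quotient:
4766 ÷ 2585 → quotient 1, remainder 2181
2585 ÷ 2181 → quotient 1, remainder 404
2181 ÷ 404 → quotient 5, remainder 161
404 ÷ 161 → quotient 2, remainder 82
161 ÷ 82 → quotient 1, remainder 79
82 ÷ 79 → quotient 1, remainder 3
79 ÷ 3 → quotient 26, remainder 1
3 ÷ 1 → quotient 3, remainder 0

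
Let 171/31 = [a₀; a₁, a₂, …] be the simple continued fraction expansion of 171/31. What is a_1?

⌊171/31⌋ = 5, remainder 16
⌊31/16⌋ = 1, remainder 15

1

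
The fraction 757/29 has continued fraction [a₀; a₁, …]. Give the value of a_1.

9

⌊757/29⌋ = 26, remainder 3
⌊29/3⌋ = 9, remainder 2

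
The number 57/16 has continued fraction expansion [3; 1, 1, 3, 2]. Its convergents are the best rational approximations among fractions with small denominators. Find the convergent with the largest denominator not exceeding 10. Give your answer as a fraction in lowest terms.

List convergents until the denominator exceeds the bound:
a_0 = 3: 3/1  (≤ bound)
a_1 = 1: 4/1  (≤ bound)
a_2 = 1: 7/2  (≤ bound)
a_3 = 3: 25/7  (≤ bound)
a_4 = 2: 57/16  (> 10, stop)

25/7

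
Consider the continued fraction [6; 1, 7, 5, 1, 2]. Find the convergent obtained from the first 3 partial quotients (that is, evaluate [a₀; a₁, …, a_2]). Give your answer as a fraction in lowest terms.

55/8

a_0 = 6: 6/1
a_1 = 1: 7/1
a_2 = 7: 55/8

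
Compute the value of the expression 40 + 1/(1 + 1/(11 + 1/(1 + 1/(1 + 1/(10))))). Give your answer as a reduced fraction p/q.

a_0 = 40: 40/1
a_1 = 1: 41/1
a_2 = 11: 491/12
a_3 = 1: 532/13
a_4 = 1: 1023/25
a_5 = 10: 10762/263

10762/263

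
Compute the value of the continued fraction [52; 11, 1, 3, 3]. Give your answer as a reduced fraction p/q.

Collapse the nested fraction from the inside out:
Start with 3.
3 + 1/(3/1) = 3 + 1/3 = 10/3
1 + 1/(10/3) = 1 + 3/10 = 13/10
11 + 1/(13/10) = 11 + 10/13 = 153/13
52 + 1/(153/13) = 52 + 13/153 = 7969/153

7969/153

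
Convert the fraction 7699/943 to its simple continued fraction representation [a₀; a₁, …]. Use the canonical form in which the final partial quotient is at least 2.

7699 = 8·943 + 155, so a_0 = 8
943 = 6·155 + 13, so a_1 = 6
155 = 11·13 + 12, so a_2 = 11
13 = 1·12 + 1, so a_3 = 1
12 = 12·1 + 0, so a_4 = 12

[8; 6, 11, 1, 12]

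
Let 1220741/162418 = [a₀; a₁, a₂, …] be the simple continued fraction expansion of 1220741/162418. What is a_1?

1

1220741 = 7·162418 + 83815, so a_0 = 7
162418 = 1·83815 + 78603, so a_1 = 1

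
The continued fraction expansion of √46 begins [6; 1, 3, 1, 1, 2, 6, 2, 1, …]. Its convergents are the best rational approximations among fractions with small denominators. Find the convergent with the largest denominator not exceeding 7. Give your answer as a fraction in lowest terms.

a_0 = 6: 6/1  (≤ bound)
a_1 = 1: 7/1  (≤ bound)
a_2 = 3: 27/4  (≤ bound)
a_3 = 1: 34/5  (≤ bound)
a_4 = 1: 61/9  (> 7, stop)

34/5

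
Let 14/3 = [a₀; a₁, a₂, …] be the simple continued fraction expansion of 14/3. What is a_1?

14 = 4·3 + 2, so a_0 = 4
3 = 1·2 + 1, so a_1 = 1

1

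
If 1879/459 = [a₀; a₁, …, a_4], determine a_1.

Repeatedly divide and take the remainder:
1879 = 4·459 + 43, so a_0 = 4
459 = 10·43 + 29, so a_1 = 10

10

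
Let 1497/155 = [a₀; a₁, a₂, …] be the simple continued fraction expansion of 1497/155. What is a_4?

12

Run the Euclidean algorithm, recording each quotient:
1497 = 9·155 + 102, so a_0 = 9
155 = 1·102 + 53, so a_1 = 1
102 = 1·53 + 49, so a_2 = 1
53 = 1·49 + 4, so a_3 = 1
49 = 12·4 + 1, so a_4 = 12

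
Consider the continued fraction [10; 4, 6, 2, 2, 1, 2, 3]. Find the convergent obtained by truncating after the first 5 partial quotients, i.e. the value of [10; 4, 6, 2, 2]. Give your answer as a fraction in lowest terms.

1362/133

a_0 = 10: 10/1
a_1 = 4: 41/4
a_2 = 6: 256/25
a_3 = 2: 553/54
a_4 = 2: 1362/133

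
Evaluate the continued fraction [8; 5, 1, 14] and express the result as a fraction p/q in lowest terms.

Compute successive convergents:
a_0 = 8: 8/1
a_1 = 5: 41/5
a_2 = 1: 49/6
a_3 = 14: 727/89

727/89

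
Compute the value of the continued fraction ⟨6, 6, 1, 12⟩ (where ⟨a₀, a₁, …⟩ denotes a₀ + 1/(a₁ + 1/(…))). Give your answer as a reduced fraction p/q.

Start with 12.
1 + 1/(12/1) = 1 + 1/12 = 13/12
6 + 1/(13/12) = 6 + 12/13 = 90/13
6 + 1/(90/13) = 6 + 13/90 = 553/90

553/90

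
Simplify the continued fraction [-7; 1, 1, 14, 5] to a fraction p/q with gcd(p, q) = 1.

Start with 5.
14 + 1/(5/1) = 14 + 1/5 = 71/5
1 + 1/(71/5) = 1 + 5/71 = 76/71
1 + 1/(76/71) = 1 + 71/76 = 147/76
-7 + 1/(147/76) = -7 + 76/147 = -953/147

-953/147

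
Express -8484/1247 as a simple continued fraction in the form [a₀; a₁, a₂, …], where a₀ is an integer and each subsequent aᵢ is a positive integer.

-8484 = -7·1247 + 245, so a_0 = -7
1247 = 5·245 + 22, so a_1 = 5
245 = 11·22 + 3, so a_2 = 11
22 = 7·3 + 1, so a_3 = 7
3 = 3·1 + 0, so a_4 = 3

[-7; 5, 11, 7, 3]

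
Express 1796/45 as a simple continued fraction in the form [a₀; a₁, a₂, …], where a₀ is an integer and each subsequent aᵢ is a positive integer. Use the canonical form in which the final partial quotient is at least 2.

1796 = 39·45 + 41, so a_0 = 39
45 = 1·41 + 4, so a_1 = 1
41 = 10·4 + 1, so a_2 = 10
4 = 4·1 + 0, so a_3 = 4

[39; 1, 10, 4]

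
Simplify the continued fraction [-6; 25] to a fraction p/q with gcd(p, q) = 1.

-149/25

Start with 25.
-6 + 1/(25/1) = -6 + 1/25 = -149/25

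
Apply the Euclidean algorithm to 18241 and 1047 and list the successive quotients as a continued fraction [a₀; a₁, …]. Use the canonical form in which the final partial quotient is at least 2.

[17; 2, 2, 1, 2, 2, 7, 3]

Apply division with remainder until the remainder is 0:
18241 ÷ 1047 → quotient 17, remainder 442
1047 ÷ 442 → quotient 2, remainder 163
442 ÷ 163 → quotient 2, remainder 116
163 ÷ 116 → quotient 1, remainder 47
116 ÷ 47 → quotient 2, remainder 22
47 ÷ 22 → quotient 2, remainder 3
22 ÷ 3 → quotient 7, remainder 1
3 ÷ 1 → quotient 3, remainder 0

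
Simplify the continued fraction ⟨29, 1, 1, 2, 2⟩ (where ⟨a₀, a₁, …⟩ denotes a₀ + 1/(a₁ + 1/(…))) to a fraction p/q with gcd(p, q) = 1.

a_0 = 29: 29/1
a_1 = 1: 30/1
a_2 = 1: 59/2
a_3 = 2: 148/5
a_4 = 2: 355/12

355/12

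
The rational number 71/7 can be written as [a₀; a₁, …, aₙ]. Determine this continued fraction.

⌊71/7⌋ = 10, remainder 1
⌊7/1⌋ = 7, remainder 0

[10; 7]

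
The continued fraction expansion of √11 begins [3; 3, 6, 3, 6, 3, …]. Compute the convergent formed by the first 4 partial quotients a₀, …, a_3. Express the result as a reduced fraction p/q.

a_0 = 3: 3/1
a_1 = 3: 10/3
a_2 = 6: 63/19
a_3 = 3: 199/60

199/60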